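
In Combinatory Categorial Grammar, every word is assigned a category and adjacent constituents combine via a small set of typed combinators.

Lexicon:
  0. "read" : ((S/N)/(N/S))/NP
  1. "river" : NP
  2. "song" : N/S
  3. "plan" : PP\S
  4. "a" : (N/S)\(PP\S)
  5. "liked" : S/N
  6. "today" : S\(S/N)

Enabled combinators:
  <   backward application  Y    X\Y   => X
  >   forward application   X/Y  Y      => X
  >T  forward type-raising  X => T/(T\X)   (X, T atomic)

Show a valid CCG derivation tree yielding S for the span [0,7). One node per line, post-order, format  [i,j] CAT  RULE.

[0,1] ((S/N)/(N/S))/NP  lex  "read"
[1,2] NP  lex  "river"
[0,2] (S/N)/(N/S)  >  k=1
[2,3] N/S  lex  "song"
[0,3] S/N  >  k=2
[3,4] PP\S  lex  "plan"
[4,5] (N/S)\(PP\S)  lex  "a"
[3,5] N/S  <  k=4
[5,6] S/N  lex  "liked"
[6,7] S\(S/N)  lex  "today"
[5,7] S  <  k=6
[3,7] N  >  k=5
[0,7] S  >  k=3

[0,7] S   >
  [0,3] S/N   >
    [0,2] (S/N)/(N/S)   >
      [0,1] "read" : ((S/N)/(N/S))/NP
      [1,2] "river" : NP
    [2,3] "song" : N/S
  [3,7] N   >
    [3,5] N/S   <
      [3,4] "plan" : PP\S
      [4,5] "a" : (N/S)\(PP\S)
    [5,7] S   <
      [5,6] "liked" : S/N
      [6,7] "today" : S\(S/N)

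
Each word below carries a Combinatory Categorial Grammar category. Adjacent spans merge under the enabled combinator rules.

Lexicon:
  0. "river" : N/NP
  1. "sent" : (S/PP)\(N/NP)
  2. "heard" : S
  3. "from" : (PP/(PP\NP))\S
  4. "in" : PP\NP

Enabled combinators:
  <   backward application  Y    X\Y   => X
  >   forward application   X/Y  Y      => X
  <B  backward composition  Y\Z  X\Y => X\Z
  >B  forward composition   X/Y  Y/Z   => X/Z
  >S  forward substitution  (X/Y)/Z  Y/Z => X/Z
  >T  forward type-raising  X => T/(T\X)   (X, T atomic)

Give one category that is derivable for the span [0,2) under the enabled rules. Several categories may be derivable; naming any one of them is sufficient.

S/PP

[0,5] S   >
  [0,2] S/PP   <
    [0,1] "river" : N/NP
    [1,2] "sent" : (S/PP)\(N/NP)
  [2,5] PP   >
    [2,4] PP/(PP\NP)   <
      [2,3] "heard" : S
      [3,4] "from" : (PP/(PP\NP))\S
    [4,5] "in" : PP\NP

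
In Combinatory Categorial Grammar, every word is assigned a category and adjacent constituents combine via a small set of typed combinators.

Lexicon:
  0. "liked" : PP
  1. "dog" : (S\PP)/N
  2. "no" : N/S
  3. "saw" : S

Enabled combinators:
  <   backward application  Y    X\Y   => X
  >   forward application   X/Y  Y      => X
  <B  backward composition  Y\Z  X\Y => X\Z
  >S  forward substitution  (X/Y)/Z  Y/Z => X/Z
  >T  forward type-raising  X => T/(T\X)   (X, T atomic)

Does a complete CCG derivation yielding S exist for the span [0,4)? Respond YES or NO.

YES

[0,4] S   >
  [0,1] S/(S\PP)   >T
    [0,1] "liked" : PP
  [1,4] S\PP   >
    [1,2] "dog" : (S\PP)/N
    [2,4] N   >
      [2,3] "no" : N/S
      [3,4] "saw" : S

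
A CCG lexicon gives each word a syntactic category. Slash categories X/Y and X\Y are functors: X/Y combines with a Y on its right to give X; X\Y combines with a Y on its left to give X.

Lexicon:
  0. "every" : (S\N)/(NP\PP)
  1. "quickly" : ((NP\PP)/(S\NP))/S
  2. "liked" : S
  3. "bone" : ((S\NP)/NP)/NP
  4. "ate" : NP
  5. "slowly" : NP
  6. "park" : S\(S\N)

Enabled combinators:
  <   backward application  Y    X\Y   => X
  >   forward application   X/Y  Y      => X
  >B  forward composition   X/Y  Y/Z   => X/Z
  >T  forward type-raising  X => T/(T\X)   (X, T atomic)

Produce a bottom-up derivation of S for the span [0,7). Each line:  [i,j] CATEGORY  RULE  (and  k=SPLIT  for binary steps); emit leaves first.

[0,7] S   <
  [0,6] S\N   >
    [0,1] "every" : (S\N)/(NP\PP)
    [1,6] NP\PP   >
      [1,3] (NP\PP)/(S\NP)   >
        [1,2] "quickly" : ((NP\PP)/(S\NP))/S
        [2,3] "liked" : S
      [3,6] S\NP   >
        [3,5] (S\NP)/NP   >
          [3,4] "bone" : ((S\NP)/NP)/NP
          [4,5] "ate" : NP
        [5,6] "slowly" : NP
  [6,7] "park" : S\(S\N)

[0,1] (S\N)/(NP\PP)  lex  "every"
[1,2] ((NP\PP)/(S\NP))/S  lex  "quickly"
[2,3] S  lex  "liked"
[1,3] (NP\PP)/(S\NP)  >  k=2
[3,4] ((S\NP)/NP)/NP  lex  "bone"
[4,5] NP  lex  "ate"
[3,5] (S\NP)/NP  >  k=4
[5,6] NP  lex  "slowly"
[3,6] S\NP  >  k=5
[1,6] NP\PP  >  k=3
[0,6] S\N  >  k=1
[6,7] S\(S\N)  lex  "park"
[0,7] S  <  k=6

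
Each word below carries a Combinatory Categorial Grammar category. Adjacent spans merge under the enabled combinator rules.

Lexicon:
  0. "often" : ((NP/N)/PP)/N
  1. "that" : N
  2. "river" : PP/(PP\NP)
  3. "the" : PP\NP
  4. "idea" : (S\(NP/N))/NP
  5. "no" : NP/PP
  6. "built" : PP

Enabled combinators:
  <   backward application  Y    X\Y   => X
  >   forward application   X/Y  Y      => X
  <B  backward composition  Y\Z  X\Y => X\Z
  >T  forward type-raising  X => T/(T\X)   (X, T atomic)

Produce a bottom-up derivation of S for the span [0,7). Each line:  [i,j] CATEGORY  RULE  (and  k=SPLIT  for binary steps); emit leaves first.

[0,1] ((NP/N)/PP)/N  lex  "often"
[1,2] N  lex  "that"
[0,2] (NP/N)/PP  >  k=1
[2,3] PP/(PP\NP)  lex  "river"
[3,4] PP\NP  lex  "the"
[2,4] PP  >  k=3
[0,4] NP/N  >  k=2
[4,5] (S\(NP/N))/NP  lex  "idea"
[5,6] NP/PP  lex  "no"
[6,7] PP  lex  "built"
[5,7] NP  >  k=6
[4,7] S\(NP/N)  >  k=5
[0,7] S  <  k=4

[0,7] S   <
  [0,4] NP/N   >
    [0,2] (NP/N)/PP   >
      [0,1] "often" : ((NP/N)/PP)/N
      [1,2] "that" : N
    [2,4] PP   >
      [2,3] "river" : PP/(PP\NP)
      [3,4] "the" : PP\NP
  [4,7] S\(NP/N)   >
    [4,5] "idea" : (S\(NP/N))/NP
    [5,7] NP   >
      [5,6] "no" : NP/PP
      [6,7] "built" : PP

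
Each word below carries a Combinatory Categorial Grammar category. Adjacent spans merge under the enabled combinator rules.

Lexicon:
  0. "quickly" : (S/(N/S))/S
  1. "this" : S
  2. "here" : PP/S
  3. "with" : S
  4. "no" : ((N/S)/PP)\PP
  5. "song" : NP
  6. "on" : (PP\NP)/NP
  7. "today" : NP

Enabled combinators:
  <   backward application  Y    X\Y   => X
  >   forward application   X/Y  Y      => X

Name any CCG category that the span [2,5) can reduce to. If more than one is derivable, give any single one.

(N/S)/PP

[0,8] S   >
  [0,2] S/(N/S)   >
    [0,1] "quickly" : (S/(N/S))/S
    [1,2] "this" : S
  [2,8] N/S   >
    [2,5] (N/S)/PP   <
      [2,4] PP   >
        [2,3] "here" : PP/S
        [3,4] "with" : S
      [4,5] "no" : ((N/S)/PP)\PP
    [5,8] PP   <
      [5,6] "song" : NP
      [6,8] PP\NP   >
        [6,7] "on" : (PP\NP)/NP
        [7,8] "today" : NP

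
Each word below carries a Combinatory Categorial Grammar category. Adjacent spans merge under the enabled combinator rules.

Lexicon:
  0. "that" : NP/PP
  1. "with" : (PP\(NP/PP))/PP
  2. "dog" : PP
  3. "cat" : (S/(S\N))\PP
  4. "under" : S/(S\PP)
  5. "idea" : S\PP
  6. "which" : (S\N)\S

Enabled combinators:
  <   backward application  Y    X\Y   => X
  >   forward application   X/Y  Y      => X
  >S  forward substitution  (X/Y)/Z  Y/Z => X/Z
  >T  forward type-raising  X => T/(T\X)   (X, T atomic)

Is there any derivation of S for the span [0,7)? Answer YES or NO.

[0,7] S   >
  [0,4] S/(S\N)   <
    [0,3] PP   <
      [0,1] "that" : NP/PP
      [1,3] PP\(NP/PP)   >
        [1,2] "with" : (PP\(NP/PP))/PP
        [2,3] "dog" : PP
    [3,4] "cat" : (S/(S\N))\PP
  [4,7] S\N   <
    [4,6] S   >
      [4,5] "under" : S/(S\PP)
      [5,6] "idea" : S\PP
    [6,7] "which" : (S\N)\S

YES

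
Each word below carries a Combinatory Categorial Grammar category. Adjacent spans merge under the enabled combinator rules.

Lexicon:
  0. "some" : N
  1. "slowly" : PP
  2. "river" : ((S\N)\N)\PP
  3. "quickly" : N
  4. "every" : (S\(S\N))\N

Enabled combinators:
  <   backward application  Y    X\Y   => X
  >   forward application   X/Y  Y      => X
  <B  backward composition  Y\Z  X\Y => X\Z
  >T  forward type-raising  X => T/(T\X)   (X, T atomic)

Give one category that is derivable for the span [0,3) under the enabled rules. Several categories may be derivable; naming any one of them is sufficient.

[0,5] S   <
  [0,3] S\N   <
    [0,1] "some" : N
    [1,3] (S\N)\N   <
      [1,2] "slowly" : PP
      [2,3] "river" : ((S\N)\N)\PP
  [3,5] S\(S\N)   <
    [3,4] "quickly" : N
    [4,5] "every" : (S\(S\N))\N

S\N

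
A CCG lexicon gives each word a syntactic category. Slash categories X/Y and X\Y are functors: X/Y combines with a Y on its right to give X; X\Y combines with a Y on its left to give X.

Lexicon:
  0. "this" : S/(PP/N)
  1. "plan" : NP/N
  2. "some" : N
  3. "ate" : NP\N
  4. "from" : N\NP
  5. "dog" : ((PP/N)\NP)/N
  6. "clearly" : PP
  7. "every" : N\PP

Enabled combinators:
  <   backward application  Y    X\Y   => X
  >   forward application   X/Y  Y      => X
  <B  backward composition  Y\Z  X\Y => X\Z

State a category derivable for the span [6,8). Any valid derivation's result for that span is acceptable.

N

[0,8] S   >
  [0,1] "this" : S/(PP/N)
  [1,8] PP/N   <
    [1,5] NP   >
      [1,2] "plan" : NP/N
      [2,5] N   <
        [2,4] NP   <
          [2,3] "some" : N
          [3,4] "ate" : NP\N
        [4,5] "from" : N\NP
    [5,8] (PP/N)\NP   >
      [5,6] "dog" : ((PP/N)\NP)/N
      [6,8] N   <
        [6,7] "clearly" : PP
        [7,8] "every" : N\PP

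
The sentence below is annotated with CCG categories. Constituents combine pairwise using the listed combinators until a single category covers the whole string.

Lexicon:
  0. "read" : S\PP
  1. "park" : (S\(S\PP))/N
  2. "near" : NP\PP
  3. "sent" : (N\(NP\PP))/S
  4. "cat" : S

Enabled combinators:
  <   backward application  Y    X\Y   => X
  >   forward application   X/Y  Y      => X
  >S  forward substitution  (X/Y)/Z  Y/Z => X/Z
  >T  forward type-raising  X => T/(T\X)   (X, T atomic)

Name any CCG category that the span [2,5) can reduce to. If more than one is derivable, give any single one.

[0,5] S   <
  [0,1] "read" : S\PP
  [1,5] S\(S\PP)   >
    [1,2] "park" : (S\(S\PP))/N
    [2,5] N   <
      [2,3] "near" : NP\PP
      [3,5] N\(NP\PP)   >
        [3,4] "sent" : (N\(NP\PP))/S
        [4,5] "cat" : S

N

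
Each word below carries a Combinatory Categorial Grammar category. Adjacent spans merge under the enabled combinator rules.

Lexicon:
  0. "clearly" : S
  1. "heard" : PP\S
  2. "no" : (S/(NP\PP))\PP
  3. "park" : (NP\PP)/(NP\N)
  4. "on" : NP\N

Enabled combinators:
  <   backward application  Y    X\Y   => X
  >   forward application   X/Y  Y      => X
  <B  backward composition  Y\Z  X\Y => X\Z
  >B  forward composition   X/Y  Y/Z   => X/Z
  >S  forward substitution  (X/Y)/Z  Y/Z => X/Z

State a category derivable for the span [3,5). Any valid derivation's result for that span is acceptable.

[0,5] S   >
  [0,3] S/(NP\PP)   <
    [0,2] PP   <
      [0,1] "clearly" : S
      [1,2] "heard" : PP\S
    [2,3] "no" : (S/(NP\PP))\PP
  [3,5] NP\PP   >
    [3,4] "park" : (NP\PP)/(NP\N)
    [4,5] "on" : NP\N

NP\PP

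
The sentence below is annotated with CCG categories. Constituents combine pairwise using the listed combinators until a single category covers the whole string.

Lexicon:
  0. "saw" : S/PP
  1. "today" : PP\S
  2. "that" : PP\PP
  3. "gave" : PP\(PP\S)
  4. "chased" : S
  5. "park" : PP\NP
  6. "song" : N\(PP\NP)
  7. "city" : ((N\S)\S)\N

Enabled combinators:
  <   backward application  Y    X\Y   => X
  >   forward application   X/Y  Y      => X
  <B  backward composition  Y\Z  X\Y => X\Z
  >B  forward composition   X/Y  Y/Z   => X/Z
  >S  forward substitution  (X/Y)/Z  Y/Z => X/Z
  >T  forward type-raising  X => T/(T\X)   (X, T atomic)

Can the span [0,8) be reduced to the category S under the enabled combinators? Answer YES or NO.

S/PP PP\S PP\PP PP\(PP\S) S PP\NP N\(PP\NP) ((N\S)\S)\N
CKY chart[0,8] = {N, N/(N\N), NP/(NP\N), PP/(PP\N), S/(S\N)}; S ∉ chart

NO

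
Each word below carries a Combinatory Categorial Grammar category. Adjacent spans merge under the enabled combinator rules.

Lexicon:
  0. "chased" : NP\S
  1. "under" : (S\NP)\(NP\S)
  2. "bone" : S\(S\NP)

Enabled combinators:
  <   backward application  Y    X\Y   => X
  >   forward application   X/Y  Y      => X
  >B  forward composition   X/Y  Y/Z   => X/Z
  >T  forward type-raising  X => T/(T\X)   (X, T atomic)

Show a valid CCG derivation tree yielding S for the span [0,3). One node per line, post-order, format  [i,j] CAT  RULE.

[0,3] S   <
  [0,2] S\NP   <
    [0,1] "chased" : NP\S
    [1,2] "under" : (S\NP)\(NP\S)
  [2,3] "bone" : S\(S\NP)

[0,1] NP\S  lex  "chased"
[1,2] (S\NP)\(NP\S)  lex  "under"
[0,2] S\NP  <  k=1
[2,3] S\(S\NP)  lex  "bone"
[0,3] S  <  k=2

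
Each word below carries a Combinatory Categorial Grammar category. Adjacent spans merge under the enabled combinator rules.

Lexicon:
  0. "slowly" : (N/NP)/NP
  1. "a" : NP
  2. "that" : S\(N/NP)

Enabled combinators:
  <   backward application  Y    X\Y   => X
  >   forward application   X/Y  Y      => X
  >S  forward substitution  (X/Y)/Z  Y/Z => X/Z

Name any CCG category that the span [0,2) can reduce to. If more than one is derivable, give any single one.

[0,3] S   <
  [0,2] N/NP   >
    [0,1] "slowly" : (N/NP)/NP
    [1,2] "a" : NP
  [2,3] "that" : S\(N/NP)

N/NP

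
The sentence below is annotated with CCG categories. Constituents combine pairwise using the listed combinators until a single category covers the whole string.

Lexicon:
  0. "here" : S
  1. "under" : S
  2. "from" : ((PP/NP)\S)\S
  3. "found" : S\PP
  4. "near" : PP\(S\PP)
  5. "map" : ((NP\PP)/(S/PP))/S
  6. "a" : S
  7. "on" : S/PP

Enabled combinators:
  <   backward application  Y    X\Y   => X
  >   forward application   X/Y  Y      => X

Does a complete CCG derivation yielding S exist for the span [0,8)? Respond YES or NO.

S S ((PP/NP)\S)\S S\PP PP\(S\PP) ((NP\PP)/(S/PP))/S S S/PP
CKY chart[0,8] = {PP}; S ∉ chart

NO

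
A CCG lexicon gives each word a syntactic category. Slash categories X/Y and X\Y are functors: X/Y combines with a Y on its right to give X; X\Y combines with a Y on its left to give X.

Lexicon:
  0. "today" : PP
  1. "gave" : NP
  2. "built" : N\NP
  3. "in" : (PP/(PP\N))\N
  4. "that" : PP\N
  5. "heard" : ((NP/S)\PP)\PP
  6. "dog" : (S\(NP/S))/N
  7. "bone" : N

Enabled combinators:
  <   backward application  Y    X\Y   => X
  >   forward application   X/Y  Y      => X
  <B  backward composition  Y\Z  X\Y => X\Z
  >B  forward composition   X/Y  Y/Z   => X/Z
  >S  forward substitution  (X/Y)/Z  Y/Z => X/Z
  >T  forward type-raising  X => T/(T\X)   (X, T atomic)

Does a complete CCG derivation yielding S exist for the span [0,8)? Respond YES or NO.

YES

[0,8] S   >
  [0,1] S/(S\PP)   >T
    [0,1] "today" : PP
  [1,8] S\PP   <B
    [1,6] (NP/S)\PP   <
      [1,5] PP   >
        [1,4] PP/(PP\N)   <
          [1,3] N   >
            [1,2] N/(N\NP)   >T
              [1,2] "gave" : NP
            [2,3] "built" : N\NP
          [3,4] "in" : (PP/(PP\N))\N
        [4,5] "that" : PP\N
      [5,6] "heard" : ((NP/S)\PP)\PP
    [6,8] S\(NP/S)   >
      [6,7] "dog" : (S\(NP/S))/N
      [7,8] "bone" : N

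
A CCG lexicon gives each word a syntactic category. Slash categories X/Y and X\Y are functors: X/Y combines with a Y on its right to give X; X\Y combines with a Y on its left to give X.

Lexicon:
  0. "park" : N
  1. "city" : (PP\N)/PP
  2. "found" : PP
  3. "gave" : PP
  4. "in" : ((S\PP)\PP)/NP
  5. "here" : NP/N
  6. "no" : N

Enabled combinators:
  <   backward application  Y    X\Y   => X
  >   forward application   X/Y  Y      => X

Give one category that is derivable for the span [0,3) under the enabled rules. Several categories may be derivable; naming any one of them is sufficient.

PP

[0,7] S   <
  [0,3] PP   <
    [0,1] "park" : N
    [1,3] PP\N   >
      [1,2] "city" : (PP\N)/PP
      [2,3] "found" : PP
  [3,7] S\PP   <
    [3,4] "gave" : PP
    [4,7] (S\PP)\PP   >
      [4,5] "in" : ((S\PP)\PP)/NP
      [5,7] NP   >
        [5,6] "here" : NP/N
        [6,7] "no" : N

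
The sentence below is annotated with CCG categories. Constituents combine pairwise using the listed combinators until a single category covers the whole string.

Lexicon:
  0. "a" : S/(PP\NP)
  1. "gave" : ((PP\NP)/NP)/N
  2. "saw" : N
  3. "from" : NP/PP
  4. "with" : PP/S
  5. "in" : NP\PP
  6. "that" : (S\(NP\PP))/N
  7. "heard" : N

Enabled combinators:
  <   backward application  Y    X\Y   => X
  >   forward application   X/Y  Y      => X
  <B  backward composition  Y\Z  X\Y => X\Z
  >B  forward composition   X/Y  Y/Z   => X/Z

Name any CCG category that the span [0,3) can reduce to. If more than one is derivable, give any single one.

S/NP

[0,8] S   >
  [0,3] S/NP   >B
    [0,1] "a" : S/(PP\NP)
    [1,3] (PP\NP)/NP   >
      [1,2] "gave" : ((PP\NP)/NP)/N
      [2,3] "saw" : N
  [3,8] NP   >
    [3,4] "from" : NP/PP
    [4,8] PP   >
      [4,5] "with" : PP/S
      [5,8] S   <
        [5,6] "in" : NP\PP
        [6,8] S\(NP\PP)   >
          [6,7] "that" : (S\(NP\PP))/N
          [7,8] "heard" : N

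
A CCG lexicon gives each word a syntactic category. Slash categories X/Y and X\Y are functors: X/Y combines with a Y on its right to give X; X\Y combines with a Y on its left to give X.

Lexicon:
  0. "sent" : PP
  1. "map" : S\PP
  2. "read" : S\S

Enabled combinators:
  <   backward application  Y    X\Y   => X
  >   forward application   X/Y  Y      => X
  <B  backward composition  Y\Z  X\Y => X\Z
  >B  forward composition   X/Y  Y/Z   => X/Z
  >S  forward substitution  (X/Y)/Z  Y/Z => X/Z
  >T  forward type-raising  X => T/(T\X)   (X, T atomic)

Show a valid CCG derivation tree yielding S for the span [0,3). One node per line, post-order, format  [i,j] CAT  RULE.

[0,1] PP  lex  "sent"
[0,1] S/(S\PP)  >T
[1,2] S\PP  lex  "map"
[2,3] S\S  lex  "read"
[1,3] S\PP  <B  k=2
[0,3] S  >  k=1

[0,3] S   >
  [0,1] S/(S\PP)   >T
    [0,1] "sent" : PP
  [1,3] S\PP   <B
    [1,2] "map" : S\PP
    [2,3] "read" : S\S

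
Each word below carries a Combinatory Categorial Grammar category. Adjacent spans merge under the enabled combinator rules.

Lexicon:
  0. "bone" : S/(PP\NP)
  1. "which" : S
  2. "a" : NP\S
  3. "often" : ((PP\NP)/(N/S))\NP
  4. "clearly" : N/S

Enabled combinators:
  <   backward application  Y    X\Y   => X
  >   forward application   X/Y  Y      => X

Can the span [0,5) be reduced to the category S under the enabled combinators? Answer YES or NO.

[0,5] S   >
  [0,1] "bone" : S/(PP\NP)
  [1,5] PP\NP   >
    [1,4] (PP\NP)/(N/S)   <
      [1,3] NP   <
        [1,2] "which" : S
        [2,3] "a" : NP\S
      [3,4] "often" : ((PP\NP)/(N/S))\NP
    [4,5] "clearly" : N/S

YES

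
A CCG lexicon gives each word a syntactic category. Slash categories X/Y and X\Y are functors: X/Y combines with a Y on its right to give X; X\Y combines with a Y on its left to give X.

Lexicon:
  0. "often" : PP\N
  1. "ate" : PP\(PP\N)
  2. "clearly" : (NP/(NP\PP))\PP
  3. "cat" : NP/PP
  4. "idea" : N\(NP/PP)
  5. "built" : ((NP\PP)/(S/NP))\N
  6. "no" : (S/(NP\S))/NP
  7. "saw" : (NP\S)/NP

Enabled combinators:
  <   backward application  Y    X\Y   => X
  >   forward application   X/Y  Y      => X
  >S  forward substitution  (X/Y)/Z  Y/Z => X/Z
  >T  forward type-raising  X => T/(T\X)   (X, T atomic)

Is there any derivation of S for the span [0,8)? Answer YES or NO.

NO

PP\N PP\(PP\N) (NP/(NP\PP))\PP NP/PP N\(NP/PP) ((NP\PP)/(S/NP))\N (S/(NP\S))/NP (NP\S)/NP
CKY chart[0,8] = {N/(N\NP), NP, NP/(NP\NP), PP/(PP\NP), S/(S\NP)}; S ∉ chart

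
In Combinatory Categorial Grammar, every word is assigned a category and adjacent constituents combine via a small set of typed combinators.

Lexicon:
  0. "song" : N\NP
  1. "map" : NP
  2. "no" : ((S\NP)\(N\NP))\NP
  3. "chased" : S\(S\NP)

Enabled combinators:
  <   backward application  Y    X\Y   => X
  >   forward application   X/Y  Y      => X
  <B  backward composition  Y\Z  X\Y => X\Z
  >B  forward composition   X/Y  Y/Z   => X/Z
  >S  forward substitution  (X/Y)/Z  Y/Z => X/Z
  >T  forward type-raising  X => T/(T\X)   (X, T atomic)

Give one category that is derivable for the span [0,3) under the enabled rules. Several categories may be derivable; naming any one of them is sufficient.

[0,4] S   <
  [0,3] S\NP   <
    [0,1] "song" : N\NP
    [1,3] (S\NP)\(N\NP)   <
      [1,2] "map" : NP
      [2,3] "no" : ((S\NP)\(N\NP))\NP
  [3,4] "chased" : S\(S\NP)

S\NP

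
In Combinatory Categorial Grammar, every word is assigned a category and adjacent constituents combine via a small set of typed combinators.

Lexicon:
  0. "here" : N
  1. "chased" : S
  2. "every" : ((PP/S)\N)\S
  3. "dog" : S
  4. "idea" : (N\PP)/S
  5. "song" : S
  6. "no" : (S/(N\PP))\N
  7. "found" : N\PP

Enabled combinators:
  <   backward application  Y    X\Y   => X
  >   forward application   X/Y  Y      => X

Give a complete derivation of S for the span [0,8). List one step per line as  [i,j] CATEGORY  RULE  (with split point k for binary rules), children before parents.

[0,8] S   >
  [0,7] S/(N\PP)   <
    [0,6] N   <
      [0,4] PP   >
        [0,3] PP/S   <
          [0,1] "here" : N
          [1,3] (PP/S)\N   <
            [1,2] "chased" : S
            [2,3] "every" : ((PP/S)\N)\S
        [3,4] "dog" : S
      [4,6] N\PP   >
        [4,5] "idea" : (N\PP)/S
        [5,6] "song" : S
    [6,7] "no" : (S/(N\PP))\N
  [7,8] "found" : N\PP

[0,1] N  lex  "here"
[1,2] S  lex  "chased"
[2,3] ((PP/S)\N)\S  lex  "every"
[1,3] (PP/S)\N  <  k=2
[0,3] PP/S  <  k=1
[3,4] S  lex  "dog"
[0,4] PP  >  k=3
[4,5] (N\PP)/S  lex  "idea"
[5,6] S  lex  "song"
[4,6] N\PP  >  k=5
[0,6] N  <  k=4
[6,7] (S/(N\PP))\N  lex  "no"
[0,7] S/(N\PP)  <  k=6
[7,8] N\PP  lex  "found"
[0,8] S  >  k=7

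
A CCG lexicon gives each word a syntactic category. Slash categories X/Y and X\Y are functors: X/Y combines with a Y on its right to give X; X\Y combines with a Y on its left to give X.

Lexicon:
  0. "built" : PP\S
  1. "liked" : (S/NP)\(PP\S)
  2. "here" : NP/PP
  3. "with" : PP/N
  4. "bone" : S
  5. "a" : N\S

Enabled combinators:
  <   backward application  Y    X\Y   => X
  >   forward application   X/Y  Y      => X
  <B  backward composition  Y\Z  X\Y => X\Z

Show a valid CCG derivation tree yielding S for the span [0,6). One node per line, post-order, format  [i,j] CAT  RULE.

[0,1] PP\S  lex  "built"
[1,2] (S/NP)\(PP\S)  lex  "liked"
[0,2] S/NP  <  k=1
[2,3] NP/PP  lex  "here"
[3,4] PP/N  lex  "with"
[4,5] S  lex  "bone"
[5,6] N\S  lex  "a"
[4,6] N  <  k=5
[3,6] PP  >  k=4
[2,6] NP  >  k=3
[0,6] S  >  k=2

[0,6] S   >
  [0,2] S/NP   <
    [0,1] "built" : PP\S
    [1,2] "liked" : (S/NP)\(PP\S)
  [2,6] NP   >
    [2,3] "here" : NP/PP
    [3,6] PP   >
      [3,4] "with" : PP/N
      [4,6] N   <
        [4,5] "bone" : S
        [5,6] "a" : N\S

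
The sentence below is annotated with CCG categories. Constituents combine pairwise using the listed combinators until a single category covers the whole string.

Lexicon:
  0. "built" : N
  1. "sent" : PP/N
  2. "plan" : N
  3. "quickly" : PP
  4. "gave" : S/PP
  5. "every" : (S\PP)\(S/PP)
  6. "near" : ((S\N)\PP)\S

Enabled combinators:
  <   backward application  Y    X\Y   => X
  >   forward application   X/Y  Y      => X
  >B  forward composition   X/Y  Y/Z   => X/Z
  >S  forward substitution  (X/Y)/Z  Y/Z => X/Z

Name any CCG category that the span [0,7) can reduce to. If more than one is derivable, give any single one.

[0,7] S   <
  [0,1] "built" : N
  [1,7] S\N   <
    [1,3] PP   >
      [1,2] "sent" : PP/N
      [2,3] "plan" : N
    [3,7] (S\N)\PP   <
      [3,6] S   <
        [3,4] "quickly" : PP
        [4,6] S\PP   <
          [4,5] "gave" : S/PP
          [5,6] "every" : (S\PP)\(S/PP)
      [6,7] "near" : ((S\N)\PP)\S

S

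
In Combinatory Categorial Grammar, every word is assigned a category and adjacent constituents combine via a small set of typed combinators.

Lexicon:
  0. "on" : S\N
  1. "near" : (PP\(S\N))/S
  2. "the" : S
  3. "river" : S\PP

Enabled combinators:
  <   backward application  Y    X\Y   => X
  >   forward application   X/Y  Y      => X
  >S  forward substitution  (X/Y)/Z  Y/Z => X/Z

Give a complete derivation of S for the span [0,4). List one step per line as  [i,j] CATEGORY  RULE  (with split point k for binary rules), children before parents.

[0,4] S   <
  [0,3] PP   <
    [0,1] "on" : S\N
    [1,3] PP\(S\N)   >
      [1,2] "near" : (PP\(S\N))/S
      [2,3] "the" : S
  [3,4] "river" : S\PP

[0,1] S\N  lex  "on"
[1,2] (PP\(S\N))/S  lex  "near"
[2,3] S  lex  "the"
[1,3] PP\(S\N)  >  k=2
[0,3] PP  <  k=1
[3,4] S\PP  lex  "river"
[0,4] S  <  k=3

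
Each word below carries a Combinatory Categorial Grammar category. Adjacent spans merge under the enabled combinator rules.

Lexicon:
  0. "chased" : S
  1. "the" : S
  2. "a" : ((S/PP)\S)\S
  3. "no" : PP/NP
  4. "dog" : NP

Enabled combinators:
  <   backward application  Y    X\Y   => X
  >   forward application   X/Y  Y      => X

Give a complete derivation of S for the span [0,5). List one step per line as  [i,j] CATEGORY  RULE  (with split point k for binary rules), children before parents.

[0,5] S   >
  [0,3] S/PP   <
    [0,1] "chased" : S
    [1,3] (S/PP)\S   <
      [1,2] "the" : S
      [2,3] "a" : ((S/PP)\S)\S
  [3,5] PP   >
    [3,4] "no" : PP/NP
    [4,5] "dog" : NP

[0,1] S  lex  "chased"
[1,2] S  lex  "the"
[2,3] ((S/PP)\S)\S  lex  "a"
[1,3] (S/PP)\S  <  k=2
[0,3] S/PP  <  k=1
[3,4] PP/NP  lex  "no"
[4,5] NP  lex  "dog"
[3,5] PP  >  k=4
[0,5] S  >  k=3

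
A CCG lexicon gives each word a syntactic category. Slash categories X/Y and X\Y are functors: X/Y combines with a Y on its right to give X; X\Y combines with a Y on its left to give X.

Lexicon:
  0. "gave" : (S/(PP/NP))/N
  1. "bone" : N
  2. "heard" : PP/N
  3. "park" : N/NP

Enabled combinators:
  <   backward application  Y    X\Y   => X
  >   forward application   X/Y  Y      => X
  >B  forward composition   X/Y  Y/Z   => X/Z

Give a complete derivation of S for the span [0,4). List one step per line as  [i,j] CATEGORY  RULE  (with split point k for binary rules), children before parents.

[0,1] (S/(PP/NP))/N  lex  "gave"
[1,2] N  lex  "bone"
[0,2] S/(PP/NP)  >  k=1
[2,3] PP/N  lex  "heard"
[3,4] N/NP  lex  "park"
[2,4] PP/NP  >B  k=3
[0,4] S  >  k=2

[0,4] S   >
  [0,2] S/(PP/NP)   >
    [0,1] "gave" : (S/(PP/NP))/N
    [1,2] "bone" : N
  [2,4] PP/NP   >B
    [2,3] "heard" : PP/N
    [3,4] "park" : N/NP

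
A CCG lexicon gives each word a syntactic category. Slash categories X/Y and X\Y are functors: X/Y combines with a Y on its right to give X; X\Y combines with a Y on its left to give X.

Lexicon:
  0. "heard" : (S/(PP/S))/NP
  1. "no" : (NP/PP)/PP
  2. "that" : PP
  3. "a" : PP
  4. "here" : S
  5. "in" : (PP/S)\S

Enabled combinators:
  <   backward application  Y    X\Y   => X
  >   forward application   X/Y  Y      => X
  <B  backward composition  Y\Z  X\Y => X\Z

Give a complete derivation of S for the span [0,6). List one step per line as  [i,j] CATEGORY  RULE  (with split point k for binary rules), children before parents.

[0,1] (S/(PP/S))/NP  lex  "heard"
[1,2] (NP/PP)/PP  lex  "no"
[2,3] PP  lex  "that"
[1,3] NP/PP  >  k=2
[3,4] PP  lex  "a"
[1,4] NP  >  k=3
[0,4] S/(PP/S)  >  k=1
[4,5] S  lex  "here"
[5,6] (PP/S)\S  lex  "in"
[4,6] PP/S  <  k=5
[0,6] S  >  k=4

[0,6] S   >
  [0,4] S/(PP/S)   >
    [0,1] "heard" : (S/(PP/S))/NP
    [1,4] NP   >
      [1,3] NP/PP   >
        [1,2] "no" : (NP/PP)/PP
        [2,3] "that" : PP
      [3,4] "a" : PP
  [4,6] PP/S   <
    [4,5] "here" : S
    [5,6] "in" : (PP/S)\S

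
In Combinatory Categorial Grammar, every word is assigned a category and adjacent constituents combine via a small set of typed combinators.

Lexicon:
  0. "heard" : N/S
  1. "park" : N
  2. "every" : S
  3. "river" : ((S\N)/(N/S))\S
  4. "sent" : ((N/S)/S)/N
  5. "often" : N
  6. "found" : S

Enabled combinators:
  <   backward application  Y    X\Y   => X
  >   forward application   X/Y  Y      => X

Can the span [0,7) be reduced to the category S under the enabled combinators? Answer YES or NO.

N/S N S ((S\N)/(N/S))\S ((N/S)/S)/N N S
CKY chart[0,7] = {N}; S ∉ chart

NO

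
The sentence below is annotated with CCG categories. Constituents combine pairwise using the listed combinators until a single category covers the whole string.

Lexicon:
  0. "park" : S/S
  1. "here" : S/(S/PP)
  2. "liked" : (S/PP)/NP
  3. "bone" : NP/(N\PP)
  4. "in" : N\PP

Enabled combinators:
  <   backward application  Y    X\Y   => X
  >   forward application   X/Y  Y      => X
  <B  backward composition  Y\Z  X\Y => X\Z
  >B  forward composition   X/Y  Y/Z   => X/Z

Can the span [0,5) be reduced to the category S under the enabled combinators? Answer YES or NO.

[0,5] S   >
  [0,3] S/NP   >B
    [0,1] "park" : S/S
    [1,3] S/NP   >B
      [1,2] "here" : S/(S/PP)
      [2,3] "liked" : (S/PP)/NP
  [3,5] NP   >
    [3,4] "bone" : NP/(N\PP)
    [4,5] "in" : N\PP

YES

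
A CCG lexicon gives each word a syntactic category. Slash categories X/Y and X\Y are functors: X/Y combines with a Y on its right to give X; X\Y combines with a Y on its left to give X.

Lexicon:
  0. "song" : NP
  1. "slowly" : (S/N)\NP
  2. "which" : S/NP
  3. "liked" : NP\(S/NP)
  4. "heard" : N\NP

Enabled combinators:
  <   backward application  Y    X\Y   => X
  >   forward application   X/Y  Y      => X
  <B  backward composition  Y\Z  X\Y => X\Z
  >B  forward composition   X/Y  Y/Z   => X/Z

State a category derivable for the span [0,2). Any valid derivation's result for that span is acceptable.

S/N

[0,5] S   >
  [0,2] S/N   <
    [0,1] "song" : NP
    [1,2] "slowly" : (S/N)\NP
  [2,5] N   <
    [2,4] NP   <
      [2,3] "which" : S/NP
      [3,4] "liked" : NP\(S/NP)
    [4,5] "heard" : N\NP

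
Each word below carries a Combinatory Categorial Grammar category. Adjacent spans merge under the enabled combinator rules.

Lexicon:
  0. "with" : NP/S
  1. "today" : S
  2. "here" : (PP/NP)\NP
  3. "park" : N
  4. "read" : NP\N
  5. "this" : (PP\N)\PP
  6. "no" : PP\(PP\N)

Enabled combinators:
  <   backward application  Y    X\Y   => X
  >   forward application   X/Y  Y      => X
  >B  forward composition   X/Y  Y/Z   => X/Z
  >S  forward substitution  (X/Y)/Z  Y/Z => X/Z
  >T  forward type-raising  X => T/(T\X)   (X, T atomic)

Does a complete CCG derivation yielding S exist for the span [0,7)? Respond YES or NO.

NP/S S (PP/NP)\NP N NP\N (PP\N)\PP PP\(PP\N)
CKY chart[0,7] = {N/(N\PP), NP/(NP\PP), PP, PP/(PP\PP), S/(S\PP)}; S ∉ chart

NO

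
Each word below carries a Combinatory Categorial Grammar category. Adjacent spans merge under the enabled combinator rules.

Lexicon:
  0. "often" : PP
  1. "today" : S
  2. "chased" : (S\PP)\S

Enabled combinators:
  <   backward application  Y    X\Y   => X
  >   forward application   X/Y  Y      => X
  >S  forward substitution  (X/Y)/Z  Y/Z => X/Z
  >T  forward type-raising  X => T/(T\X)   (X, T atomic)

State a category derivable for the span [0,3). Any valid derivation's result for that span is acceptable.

[0,3] S   <
  [0,1] "often" : PP
  [1,3] S\PP   <
    [1,2] "today" : S
    [2,3] "chased" : (S\PP)\S

S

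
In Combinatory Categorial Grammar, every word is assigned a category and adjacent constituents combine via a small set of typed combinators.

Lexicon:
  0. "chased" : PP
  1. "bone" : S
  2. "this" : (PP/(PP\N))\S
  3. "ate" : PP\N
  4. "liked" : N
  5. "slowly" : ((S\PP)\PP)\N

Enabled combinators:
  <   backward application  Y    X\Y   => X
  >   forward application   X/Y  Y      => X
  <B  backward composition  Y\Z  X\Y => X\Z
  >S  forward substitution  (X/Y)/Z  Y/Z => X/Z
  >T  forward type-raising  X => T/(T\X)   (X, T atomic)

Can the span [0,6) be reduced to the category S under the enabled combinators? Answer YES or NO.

YES

[0,6] S   >
  [0,1] S/(S\PP)   >T
    [0,1] "chased" : PP
  [1,6] S\PP   <
    [1,4] PP   >
      [1,3] PP/(PP\N)   <
        [1,2] "bone" : S
        [2,3] "this" : (PP/(PP\N))\S
      [3,4] "ate" : PP\N
    [4,6] (S\PP)\PP   <
      [4,5] "liked" : N
      [5,6] "slowly" : ((S\PP)\PP)\N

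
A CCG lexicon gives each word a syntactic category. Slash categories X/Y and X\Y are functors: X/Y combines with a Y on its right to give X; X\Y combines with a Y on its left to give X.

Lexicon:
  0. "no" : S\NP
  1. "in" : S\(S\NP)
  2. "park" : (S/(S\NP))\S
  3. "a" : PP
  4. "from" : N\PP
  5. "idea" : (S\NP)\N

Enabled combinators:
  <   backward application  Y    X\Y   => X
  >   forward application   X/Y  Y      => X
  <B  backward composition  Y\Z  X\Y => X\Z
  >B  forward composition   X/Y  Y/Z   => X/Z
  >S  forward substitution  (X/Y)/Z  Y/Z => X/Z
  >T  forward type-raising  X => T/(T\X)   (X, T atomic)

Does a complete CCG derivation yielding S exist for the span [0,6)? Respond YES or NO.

YES

[0,6] S   >
  [0,3] S/(S\NP)   <
    [0,2] S   <
      [0,1] "no" : S\NP
      [1,2] "in" : S\(S\NP)
    [2,3] "park" : (S/(S\NP))\S
  [3,6] S\NP   <
    [3,5] N   <
      [3,4] "a" : PP
      [4,5] "from" : N\PP
    [5,6] "idea" : (S\NP)\N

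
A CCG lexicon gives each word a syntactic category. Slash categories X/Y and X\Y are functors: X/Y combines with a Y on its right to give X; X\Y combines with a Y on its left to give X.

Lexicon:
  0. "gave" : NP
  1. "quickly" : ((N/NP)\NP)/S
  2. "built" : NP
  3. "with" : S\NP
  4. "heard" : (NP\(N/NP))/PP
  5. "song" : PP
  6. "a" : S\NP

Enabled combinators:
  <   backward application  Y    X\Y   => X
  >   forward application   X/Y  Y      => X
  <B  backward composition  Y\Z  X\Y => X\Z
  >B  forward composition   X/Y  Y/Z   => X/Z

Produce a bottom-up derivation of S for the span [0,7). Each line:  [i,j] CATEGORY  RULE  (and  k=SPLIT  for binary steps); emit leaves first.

[0,7] S   <
  [0,6] NP   <
    [0,4] N/NP   <
      [0,1] "gave" : NP
      [1,4] (N/NP)\NP   >
        [1,2] "quickly" : ((N/NP)\NP)/S
        [2,4] S   <
          [2,3] "built" : NP
          [3,4] "with" : S\NP
    [4,6] NP\(N/NP)   >
      [4,5] "heard" : (NP\(N/NP))/PP
      [5,6] "song" : PP
  [6,7] "a" : S\NP

[0,1] NP  lex  "gave"
[1,2] ((N/NP)\NP)/S  lex  "quickly"
[2,3] NP  lex  "built"
[3,4] S\NP  lex  "with"
[2,4] S  <  k=3
[1,4] (N/NP)\NP  >  k=2
[0,4] N/NP  <  k=1
[4,5] (NP\(N/NP))/PP  lex  "heard"
[5,6] PP  lex  "song"
[4,6] NP\(N/NP)  >  k=5
[0,6] NP  <  k=4
[6,7] S\NP  lex  "a"
[0,7] S  <  k=6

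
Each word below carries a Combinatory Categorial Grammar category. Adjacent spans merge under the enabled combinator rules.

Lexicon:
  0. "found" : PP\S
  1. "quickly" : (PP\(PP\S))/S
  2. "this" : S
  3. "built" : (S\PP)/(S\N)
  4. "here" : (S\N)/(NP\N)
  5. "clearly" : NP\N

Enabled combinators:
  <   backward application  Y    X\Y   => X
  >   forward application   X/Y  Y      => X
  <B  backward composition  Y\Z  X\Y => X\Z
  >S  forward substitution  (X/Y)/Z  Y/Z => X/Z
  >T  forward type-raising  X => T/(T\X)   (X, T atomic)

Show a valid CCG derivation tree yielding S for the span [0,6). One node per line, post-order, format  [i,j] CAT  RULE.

[0,6] S   <
  [0,3] PP   <
    [0,1] "found" : PP\S
    [1,3] PP\(PP\S)   >
      [1,2] "quickly" : (PP\(PP\S))/S
      [2,3] "this" : S
  [3,6] S\PP   >
    [3,4] "built" : (S\PP)/(S\N)
    [4,6] S\N   >
      [4,5] "here" : (S\N)/(NP\N)
      [5,6] "clearly" : NP\N

[0,1] PP\S  lex  "found"
[1,2] (PP\(PP\S))/S  lex  "quickly"
[2,3] S  lex  "this"
[1,3] PP\(PP\S)  >  k=2
[0,3] PP  <  k=1
[3,4] (S\PP)/(S\N)  lex  "built"
[4,5] (S\N)/(NP\N)  lex  "here"
[5,6] NP\N  lex  "clearly"
[4,6] S\N  >  k=5
[3,6] S\PP  >  k=4
[0,6] S  <  k=3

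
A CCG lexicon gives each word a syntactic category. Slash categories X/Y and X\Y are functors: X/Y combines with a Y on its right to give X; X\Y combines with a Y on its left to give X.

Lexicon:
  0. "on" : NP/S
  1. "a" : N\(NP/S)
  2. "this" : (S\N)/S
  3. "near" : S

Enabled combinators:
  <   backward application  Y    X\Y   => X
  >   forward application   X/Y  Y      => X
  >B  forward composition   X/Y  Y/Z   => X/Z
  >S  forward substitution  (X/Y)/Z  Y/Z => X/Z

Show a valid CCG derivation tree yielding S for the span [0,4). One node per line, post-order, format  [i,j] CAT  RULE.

[0,4] S   <
  [0,2] N   <
    [0,1] "on" : NP/S
    [1,2] "a" : N\(NP/S)
  [2,4] S\N   >
    [2,3] "this" : (S\N)/S
    [3,4] "near" : S

[0,1] NP/S  lex  "on"
[1,2] N\(NP/S)  lex  "a"
[0,2] N  <  k=1
[2,3] (S\N)/S  lex  "this"
[3,4] S  lex  "near"
[2,4] S\N  >  k=3
[0,4] S  <  k=2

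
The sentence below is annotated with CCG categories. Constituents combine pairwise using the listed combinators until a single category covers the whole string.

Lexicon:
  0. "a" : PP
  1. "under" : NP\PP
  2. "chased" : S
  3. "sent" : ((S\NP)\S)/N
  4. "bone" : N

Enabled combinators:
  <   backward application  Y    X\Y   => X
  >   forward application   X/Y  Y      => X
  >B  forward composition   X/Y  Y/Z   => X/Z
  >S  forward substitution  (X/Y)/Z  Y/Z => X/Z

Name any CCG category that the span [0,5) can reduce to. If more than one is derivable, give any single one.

[0,5] S   <
  [0,2] NP   <
    [0,1] "a" : PP
    [1,2] "under" : NP\PP
  [2,5] S\NP   <
    [2,3] "chased" : S
    [3,5] (S\NP)\S   >
      [3,4] "sent" : ((S\NP)\S)/N
      [4,5] "bone" : N

S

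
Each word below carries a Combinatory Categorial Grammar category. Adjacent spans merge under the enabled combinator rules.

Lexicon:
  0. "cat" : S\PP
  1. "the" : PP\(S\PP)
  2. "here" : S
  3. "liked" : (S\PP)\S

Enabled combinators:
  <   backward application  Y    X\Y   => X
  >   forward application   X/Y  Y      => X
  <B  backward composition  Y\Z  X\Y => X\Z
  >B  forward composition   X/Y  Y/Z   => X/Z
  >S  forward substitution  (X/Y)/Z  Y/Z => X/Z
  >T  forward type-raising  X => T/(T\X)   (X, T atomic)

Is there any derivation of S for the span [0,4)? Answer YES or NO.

[0,4] S   <
  [0,2] PP   <
    [0,1] "cat" : S\PP
    [1,2] "the" : PP\(S\PP)
  [2,4] S\PP   <
    [2,3] "here" : S
    [3,4] "liked" : (S\PP)\S

YES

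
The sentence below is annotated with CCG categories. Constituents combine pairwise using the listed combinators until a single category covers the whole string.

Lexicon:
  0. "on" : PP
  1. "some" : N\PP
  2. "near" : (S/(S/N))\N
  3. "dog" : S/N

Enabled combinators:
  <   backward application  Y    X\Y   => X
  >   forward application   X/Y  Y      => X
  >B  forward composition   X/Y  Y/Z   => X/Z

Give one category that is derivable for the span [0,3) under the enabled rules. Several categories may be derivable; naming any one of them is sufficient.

[0,4] S   >
  [0,3] S/(S/N)   <
    [0,2] N   <
      [0,1] "on" : PP
      [1,2] "some" : N\PP
    [2,3] "near" : (S/(S/N))\N
  [3,4] "dog" : S/N

S/(S/N)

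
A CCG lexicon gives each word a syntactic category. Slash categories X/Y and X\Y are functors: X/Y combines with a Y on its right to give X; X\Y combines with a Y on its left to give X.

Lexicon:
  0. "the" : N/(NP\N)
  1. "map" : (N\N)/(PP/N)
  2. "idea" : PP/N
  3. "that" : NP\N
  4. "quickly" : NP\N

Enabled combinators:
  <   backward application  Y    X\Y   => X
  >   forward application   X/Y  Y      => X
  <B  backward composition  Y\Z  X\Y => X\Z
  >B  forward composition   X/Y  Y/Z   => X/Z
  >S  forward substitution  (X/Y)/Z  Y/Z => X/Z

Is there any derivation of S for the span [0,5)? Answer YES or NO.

N/(NP\N) (N\N)/(PP/N) PP/N NP\N NP\N
CKY chart[0,5] = {NP}; S ∉ chart

NO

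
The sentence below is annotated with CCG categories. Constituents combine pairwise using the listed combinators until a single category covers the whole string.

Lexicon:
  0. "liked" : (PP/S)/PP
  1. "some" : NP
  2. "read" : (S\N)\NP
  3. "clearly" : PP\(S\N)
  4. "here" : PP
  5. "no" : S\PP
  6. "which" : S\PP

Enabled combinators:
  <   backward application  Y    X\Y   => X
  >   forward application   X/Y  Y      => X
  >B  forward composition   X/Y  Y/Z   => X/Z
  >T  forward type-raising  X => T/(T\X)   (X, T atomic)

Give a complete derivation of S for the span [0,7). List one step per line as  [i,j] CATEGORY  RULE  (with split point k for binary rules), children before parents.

[0,1] (PP/S)/PP  lex  "liked"
[1,2] NP  lex  "some"
[2,3] (S\N)\NP  lex  "read"
[1,3] S\N  <  k=2
[3,4] PP\(S\N)  lex  "clearly"
[1,4] PP  <  k=3
[0,4] PP/S  >  k=1
[4,5] PP  lex  "here"
[4,5] S/(S\PP)  >T
[5,6] S\PP  lex  "no"
[4,6] S  >  k=5
[0,6] PP  >  k=4
[6,7] S\PP  lex  "which"
[0,7] S  <  k=6

[0,7] S   <
  [0,6] PP   >
    [0,4] PP/S   >
      [0,1] "liked" : (PP/S)/PP
      [1,4] PP   <
        [1,3] S\N   <
          [1,2] "some" : NP
          [2,3] "read" : (S\N)\NP
        [3,4] "clearly" : PP\(S\N)
    [4,6] S   >
      [4,5] S/(S\PP)   >T
        [4,5] "here" : PP
      [5,6] "no" : S\PP
  [6,7] "which" : S\PP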